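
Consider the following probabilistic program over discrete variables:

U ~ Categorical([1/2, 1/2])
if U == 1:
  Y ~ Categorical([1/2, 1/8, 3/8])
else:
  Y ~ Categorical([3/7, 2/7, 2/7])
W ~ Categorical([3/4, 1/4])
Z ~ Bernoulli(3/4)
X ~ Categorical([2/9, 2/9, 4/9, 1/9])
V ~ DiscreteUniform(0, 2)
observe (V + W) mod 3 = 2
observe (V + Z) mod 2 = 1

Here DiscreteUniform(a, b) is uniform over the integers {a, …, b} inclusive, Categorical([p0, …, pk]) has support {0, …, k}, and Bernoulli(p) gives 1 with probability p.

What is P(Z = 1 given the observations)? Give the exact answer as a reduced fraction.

P(Z = 1 | obs) = 9/10

Enumerate traces; 48 have nonzero weight after conditioning:
  (U=0, Y=0, W=0, Z=1, X=0, V=2) weight 1/112
  (U=0, Y=0, W=0, Z=1, X=1, V=2) weight 1/112
  (U=0, Y=0, W=0, Z=1, X=2, V=2) weight 1/56
  (U=0, Y=0, W=0, Z=1, X=3, V=2) weight 1/224
  (U=0, Y=0, W=1, Z=0, X=0, V=1) weight 1/1008
  (U=0, Y=0, W=1, Z=0, X=1, V=1) weight 1/1008
  (U=0, Y=0, W=1, Z=0, X=2, V=1) weight 1/504
  (U=0, Y=0, W=1, Z=0, X=3, V=1) weight 1/2016
  … 40 more
Group by Z:
  weight(Z=0) = 1/48
  weight(Z=1) = 3/16
Total weight = 1/48 + 3/16 = 5/24
P(Z=0 | obs) = 1/48 / 5/24 = 1/10
P(Z=1 | obs) = 3/16 / 5/24 = 9/10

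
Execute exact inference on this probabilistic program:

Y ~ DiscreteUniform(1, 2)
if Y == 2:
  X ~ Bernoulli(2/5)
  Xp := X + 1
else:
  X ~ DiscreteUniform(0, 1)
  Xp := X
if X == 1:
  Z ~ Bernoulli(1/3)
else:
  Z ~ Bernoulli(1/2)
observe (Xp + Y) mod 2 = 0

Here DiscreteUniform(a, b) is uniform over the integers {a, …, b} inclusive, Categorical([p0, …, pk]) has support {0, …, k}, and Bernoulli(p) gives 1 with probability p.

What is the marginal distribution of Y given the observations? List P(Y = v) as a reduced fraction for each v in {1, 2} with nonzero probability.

P(Y=1) = 5/9, P(Y=2) = 4/9

Enumerate traces; 4 have nonzero weight after conditioning:
  (Y=1, X=1, Z=0) weight 1/6
  (Y=1, X=1, Z=1) weight 1/12
  (Y=2, X=1, Z=0) weight 2/15
  (Y=2, X=1, Z=1) weight 1/15
Group by Y:
  weight(Y=1) = 1/4
  weight(Y=2) = 1/5
Total weight = 1/4 + 1/5 = 9/20
P(Y=1 | obs) = 1/4 / 9/20 = 5/9
P(Y=2 | obs) = 1/5 / 9/20 = 4/9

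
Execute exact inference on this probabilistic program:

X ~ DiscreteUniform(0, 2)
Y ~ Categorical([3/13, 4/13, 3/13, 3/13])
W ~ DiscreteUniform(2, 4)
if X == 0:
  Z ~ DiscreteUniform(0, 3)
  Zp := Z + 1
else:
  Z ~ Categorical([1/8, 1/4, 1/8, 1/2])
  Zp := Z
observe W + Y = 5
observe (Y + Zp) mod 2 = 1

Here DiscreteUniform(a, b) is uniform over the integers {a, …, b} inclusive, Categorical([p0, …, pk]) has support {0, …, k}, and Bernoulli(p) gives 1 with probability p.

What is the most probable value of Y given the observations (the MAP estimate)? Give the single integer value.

argmax_v P(Y = v | obs) = 2

Enumerate traces; 18 have nonzero weight after conditioning:
  (X=0, Y=1, W=4, Z=1) weight 1/117
  (X=0, Y=1, W=4, Z=3) weight 1/117
  (X=0, Y=2, W=3, Z=0) weight 1/156
  (X=0, Y=2, W=3, Z=2) weight 1/156
  (X=0, Y=3, W=2, Z=1) weight 1/156
  (X=0, Y=3, W=2, Z=3) weight 1/156
  (X=1, Y=1, W=4, Z=0) weight 1/234
  (X=1, Y=1, W=4, Z=2) weight 1/234
  … 10 more
Group by Y:
  weight(Y=1) = 4/117
  weight(Y=2) = 2/39
  weight(Y=3) = 1/39
Total weight = 4/117 + 2/39 + 1/39 = 1/9
P(Y=1 | obs) = 4/117 / 1/9 = 4/13
P(Y=2 | obs) = 2/39 / 1/9 = 6/13
P(Y=3 | obs) = 1/39 / 1/9 = 3/13
argmax = 2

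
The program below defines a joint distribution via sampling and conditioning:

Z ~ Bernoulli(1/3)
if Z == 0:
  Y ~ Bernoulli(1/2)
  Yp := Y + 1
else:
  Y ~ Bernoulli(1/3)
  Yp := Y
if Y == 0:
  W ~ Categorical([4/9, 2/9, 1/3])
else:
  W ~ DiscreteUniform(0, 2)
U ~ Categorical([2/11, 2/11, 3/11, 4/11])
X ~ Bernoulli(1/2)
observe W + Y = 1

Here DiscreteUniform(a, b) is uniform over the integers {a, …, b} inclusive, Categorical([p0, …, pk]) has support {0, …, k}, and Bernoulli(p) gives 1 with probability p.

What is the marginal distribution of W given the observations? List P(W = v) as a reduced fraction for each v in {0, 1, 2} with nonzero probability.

P(W=0) = 6/11, P(W=1) = 5/11

Enumerate traces; 32 have nonzero weight after conditioning:
  (Z=0, Y=0, W=1, U=0, X=0) weight 2/297
  (Z=0, Y=0, W=1, U=0, X=1) weight 2/297
  (Z=0, Y=0, W=1, U=1, X=0) weight 2/297
  (Z=0, Y=0, W=1, U=1, X=1) weight 2/297
  (Z=0, Y=0, W=1, U=2, X=0) weight 1/99
  (Z=0, Y=0, W=1, U=2, X=1) weight 1/99
  (Z=0, Y=0, W=1, U=3, X=0) weight 4/297
  (Z=0, Y=0, W=1, U=3, X=1) weight 4/297
  (Z=0, Y=1, W=0, U=0, X=0) weight 1/99
  … 23 more
Group by W:
  weight(W=0) = 4/27
  weight(W=1) = 10/81
Total weight = 4/27 + 10/81 = 22/81
P(W=0 | obs) = 4/27 / 22/81 = 6/11
P(W=1 | obs) = 10/81 / 22/81 = 5/11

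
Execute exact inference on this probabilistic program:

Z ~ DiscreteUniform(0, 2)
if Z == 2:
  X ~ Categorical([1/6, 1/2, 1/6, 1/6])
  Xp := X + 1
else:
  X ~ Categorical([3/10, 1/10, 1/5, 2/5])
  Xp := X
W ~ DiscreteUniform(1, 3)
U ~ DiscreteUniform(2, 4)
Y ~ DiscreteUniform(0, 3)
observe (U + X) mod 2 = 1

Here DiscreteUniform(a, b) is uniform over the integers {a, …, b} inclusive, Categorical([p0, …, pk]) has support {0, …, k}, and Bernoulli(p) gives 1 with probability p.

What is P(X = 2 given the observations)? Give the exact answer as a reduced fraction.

Enumerate traces; 216 have nonzero weight after conditioning:
  (Z=0, X=0, W=1, U=3, Y=0) weight 1/360
  (Z=0, X=0, W=1, U=3, Y=1) weight 1/360
  (Z=0, X=0, W=1, U=3, Y=2) weight 1/360
  (Z=0, X=0, W=1, U=3, Y=3) weight 1/360
  (Z=0, X=0, W=2, U=3, Y=0) weight 1/360
  (Z=0, X=0, W=2, U=3, Y=1) weight 1/360
  (Z=0, X=0, W=2, U=3, Y=2) weight 1/360
  (Z=0, X=0, W=2, U=3, Y=3) weight 1/360
  (Z=0, X=1, W=1, U=2, Y=0) weight 1/1080
  (Z=0, X=2, W=1, U=3, Y=0) weight 1/540
  … 206 more
Group by X:
  weight(X=0) = 23/270
  weight(X=1) = 7/45
  weight(X=2) = 17/270
  weight(X=3) = 29/135
Total weight = 23/270 + 7/45 + 17/270 + 29/135 = 14/27
P(X=0 | obs) = 23/270 / 14/27 = 23/140
P(X=1 | obs) = 7/45 / 14/27 = 3/10
P(X=2 | obs) = 17/270 / 14/27 = 17/140
P(X=3 | obs) = 29/135 / 14/27 = 29/70

P(X = 2 | obs) = 17/140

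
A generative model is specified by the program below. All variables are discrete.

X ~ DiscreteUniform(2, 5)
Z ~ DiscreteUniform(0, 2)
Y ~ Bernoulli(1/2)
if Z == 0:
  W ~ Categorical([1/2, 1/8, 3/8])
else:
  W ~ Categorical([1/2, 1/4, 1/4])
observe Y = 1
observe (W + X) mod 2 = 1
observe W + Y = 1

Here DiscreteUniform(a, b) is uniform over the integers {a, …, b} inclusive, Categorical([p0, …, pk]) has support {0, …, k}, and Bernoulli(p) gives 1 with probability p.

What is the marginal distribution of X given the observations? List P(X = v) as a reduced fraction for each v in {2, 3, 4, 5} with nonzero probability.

P(X=3) = 1/2, P(X=5) = 1/2

Enumerate traces; 6 have nonzero weight after conditioning:
  (X=3, Z=0, Y=1, W=0) weight 1/48
  (X=3, Z=1, Y=1, W=0) weight 1/48
  (X=3, Z=2, Y=1, W=0) weight 1/48
  (X=5, Z=0, Y=1, W=0) weight 1/48
  (X=5, Z=1, Y=1, W=0) weight 1/48
  (X=5, Z=2, Y=1, W=0) weight 1/48
Group by X:
  weight(X=3) = 1/16
  weight(X=5) = 1/16
Total weight = 1/16 + 1/16 = 1/8
P(X=3 | obs) = 1/16 / 1/8 = 1/2
P(X=5 | obs) = 1/16 / 1/8 = 1/2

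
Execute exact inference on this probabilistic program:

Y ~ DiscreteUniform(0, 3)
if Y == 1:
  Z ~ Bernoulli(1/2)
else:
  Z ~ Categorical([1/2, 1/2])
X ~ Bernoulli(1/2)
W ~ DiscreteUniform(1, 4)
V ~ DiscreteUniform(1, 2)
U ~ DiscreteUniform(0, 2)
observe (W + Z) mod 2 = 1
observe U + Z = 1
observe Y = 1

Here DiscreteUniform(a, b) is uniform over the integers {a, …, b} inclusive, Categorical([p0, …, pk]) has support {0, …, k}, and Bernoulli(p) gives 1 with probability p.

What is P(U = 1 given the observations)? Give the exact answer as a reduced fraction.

P(U = 1 | obs) = 1/2

Enumerate traces; 16 have nonzero weight after conditioning:
  (Y=1, Z=0, X=0, W=1, V=1, U=1) weight 1/384
  (Y=1, Z=0, X=0, W=1, V=2, U=1) weight 1/384
  (Y=1, Z=0, X=0, W=3, V=1, U=1) weight 1/384
  (Y=1, Z=0, X=0, W=3, V=2, U=1) weight 1/384
  (Y=1, Z=0, X=1, W=1, V=1, U=1) weight 1/384
  (Y=1, Z=0, X=1, W=1, V=2, U=1) weight 1/384
  (Y=1, Z=0, X=1, W=3, V=1, U=1) weight 1/384
  (Y=1, Z=0, X=1, W=3, V=2, U=1) weight 1/384
  (Y=1, Z=1, X=0, W=2, V=1, U=0) weight 1/384
  … 7 more
Group by U:
  weight(U=0) = 1/48
  weight(U=1) = 1/48
Total weight = 1/48 + 1/48 = 1/24
P(U=0 | obs) = 1/48 / 1/24 = 1/2
P(U=1 | obs) = 1/48 / 1/24 = 1/2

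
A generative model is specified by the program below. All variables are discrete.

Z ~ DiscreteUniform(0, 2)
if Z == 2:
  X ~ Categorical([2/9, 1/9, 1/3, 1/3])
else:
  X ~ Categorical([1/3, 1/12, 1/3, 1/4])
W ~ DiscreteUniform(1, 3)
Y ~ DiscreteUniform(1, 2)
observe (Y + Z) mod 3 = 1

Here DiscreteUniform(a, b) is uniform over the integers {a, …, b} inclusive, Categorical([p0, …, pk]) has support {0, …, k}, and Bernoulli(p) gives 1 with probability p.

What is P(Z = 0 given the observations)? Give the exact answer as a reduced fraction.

P(Z = 0 | obs) = 1/2

Enumerate traces; 24 have nonzero weight after conditioning:
  (Z=0, X=0, W=1, Y=1) weight 1/54
  (Z=0, X=0, W=2, Y=1) weight 1/54
  (Z=0, X=0, W=3, Y=1) weight 1/54
  (Z=0, X=1, W=1, Y=1) weight 1/216
  (Z=0, X=1, W=2, Y=1) weight 1/216
  (Z=0, X=1, W=3, Y=1) weight 1/216
  (Z=0, X=2, W=1, Y=1) weight 1/54
  (Z=0, X=2, W=2, Y=1) weight 1/54
  (Z=2, X=0, W=1, Y=2) weight 1/81
  … 15 more
Group by Z:
  weight(Z=0) = 1/6
  weight(Z=2) = 1/6
Total weight = 1/6 + 1/6 = 1/3
P(Z=0 | obs) = 1/6 / 1/3 = 1/2
P(Z=2 | obs) = 1/6 / 1/3 = 1/2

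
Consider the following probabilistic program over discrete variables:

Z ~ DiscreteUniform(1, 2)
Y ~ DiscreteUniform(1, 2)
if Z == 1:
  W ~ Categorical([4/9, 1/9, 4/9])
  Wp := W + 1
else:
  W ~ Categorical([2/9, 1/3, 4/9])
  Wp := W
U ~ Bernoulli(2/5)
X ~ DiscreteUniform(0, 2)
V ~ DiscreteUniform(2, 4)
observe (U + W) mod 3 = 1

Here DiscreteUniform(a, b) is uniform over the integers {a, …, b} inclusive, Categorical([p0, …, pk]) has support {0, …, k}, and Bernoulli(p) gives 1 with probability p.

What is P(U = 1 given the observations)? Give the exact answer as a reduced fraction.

Enumerate traces; 72 have nonzero weight after conditioning:
  (Z=1, Y=1, W=0, U=1, X=0, V=2) weight 2/405
  (Z=1, Y=1, W=0, U=1, X=0, V=3) weight 2/405
  (Z=1, Y=1, W=0, U=1, X=0, V=4) weight 2/405
  (Z=1, Y=1, W=0, U=1, X=1, V=2) weight 2/405
  (Z=1, Y=1, W=0, U=1, X=1, V=3) weight 2/405
  (Z=1, Y=1, W=0, U=1, X=1, V=4) weight 2/405
  (Z=1, Y=1, W=0, U=1, X=2, V=2) weight 2/405
  (Z=1, Y=1, W=0, U=1, X=2, V=3) weight 2/405
  (Z=1, Y=1, W=1, U=0, X=0, V=2) weight 1/540
  … 63 more
Group by U:
  weight(U=0) = 2/15
  weight(U=1) = 2/15
Total weight = 2/15 + 2/15 = 4/15
P(U=0 | obs) = 2/15 / 4/15 = 1/2
P(U=1 | obs) = 2/15 / 4/15 = 1/2

P(U = 1 | obs) = 1/2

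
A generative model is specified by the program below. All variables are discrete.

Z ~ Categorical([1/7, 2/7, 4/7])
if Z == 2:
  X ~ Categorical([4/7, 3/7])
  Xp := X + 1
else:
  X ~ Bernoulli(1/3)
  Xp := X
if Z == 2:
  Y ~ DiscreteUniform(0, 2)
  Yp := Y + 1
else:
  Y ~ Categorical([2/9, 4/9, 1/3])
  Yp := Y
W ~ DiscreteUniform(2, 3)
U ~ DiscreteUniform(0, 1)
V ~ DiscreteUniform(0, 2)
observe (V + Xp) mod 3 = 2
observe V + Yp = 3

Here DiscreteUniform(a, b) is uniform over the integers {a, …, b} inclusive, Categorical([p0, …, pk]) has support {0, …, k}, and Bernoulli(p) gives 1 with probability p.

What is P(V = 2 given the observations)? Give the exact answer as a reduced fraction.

P(V = 2 | obs) = 8/23

Enumerate traces; 24 have nonzero weight after conditioning:
  (Z=0, X=0, Y=1, W=2, U=0, V=2) weight 2/567
  (Z=0, X=0, Y=1, W=2, U=1, V=2) weight 2/567
  (Z=0, X=0, Y=1, W=3, U=0, V=2) weight 2/567
  (Z=0, X=0, Y=1, W=3, U=1, V=2) weight 2/567
  (Z=0, X=1, Y=2, W=2, U=0, V=1) weight 1/756
  (Z=0, X=1, Y=2, W=2, U=1, V=1) weight 1/756
  (Z=0, X=1, Y=2, W=3, U=0, V=1) weight 1/756
  (Z=0, X=1, Y=2, W=3, U=1, V=1) weight 1/756
  (Z=2, X=1, Y=2, W=2, U=0, V=0) weight 1/147
  … 15 more
Group by V:
  weight(V=0) = 4/147
  weight(V=1) = 23/441
  weight(V=2) = 8/189
Total weight = 4/147 + 23/441 + 8/189 = 23/189
P(V=0 | obs) = 4/147 / 23/189 = 36/161
P(V=1 | obs) = 23/441 / 23/189 = 3/7
P(V=2 | obs) = 8/189 / 23/189 = 8/23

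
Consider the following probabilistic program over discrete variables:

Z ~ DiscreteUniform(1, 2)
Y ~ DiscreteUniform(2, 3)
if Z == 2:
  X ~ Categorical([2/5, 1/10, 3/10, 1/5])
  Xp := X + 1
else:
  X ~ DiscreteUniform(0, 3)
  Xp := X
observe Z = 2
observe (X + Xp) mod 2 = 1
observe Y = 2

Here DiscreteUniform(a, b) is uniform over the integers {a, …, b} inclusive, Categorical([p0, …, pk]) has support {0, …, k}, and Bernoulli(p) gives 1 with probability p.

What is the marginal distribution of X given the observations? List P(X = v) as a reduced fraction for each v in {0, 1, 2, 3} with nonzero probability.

P(X=0) = 2/5, P(X=1) = 1/10, P(X=2) = 3/10, P(X=3) = 1/5

Enumerate traces; 4 have nonzero weight after conditioning:
  (Z=2, Y=2, X=0) weight 1/10
  (Z=2, Y=2, X=1) weight 1/40
  (Z=2, Y=2, X=2) weight 3/40
  (Z=2, Y=2, X=3) weight 1/20
Group by X:
  weight(X=0) = 1/10
  weight(X=1) = 1/40
  weight(X=2) = 3/40
  weight(X=3) = 1/20
Total weight = 1/10 + 1/40 + 3/40 + 1/20 = 1/4
P(X=0 | obs) = 1/10 / 1/4 = 2/5
P(X=1 | obs) = 1/40 / 1/4 = 1/10
P(X=2 | obs) = 3/40 / 1/4 = 3/10
P(X=3 | obs) = 1/20 / 1/4 = 1/5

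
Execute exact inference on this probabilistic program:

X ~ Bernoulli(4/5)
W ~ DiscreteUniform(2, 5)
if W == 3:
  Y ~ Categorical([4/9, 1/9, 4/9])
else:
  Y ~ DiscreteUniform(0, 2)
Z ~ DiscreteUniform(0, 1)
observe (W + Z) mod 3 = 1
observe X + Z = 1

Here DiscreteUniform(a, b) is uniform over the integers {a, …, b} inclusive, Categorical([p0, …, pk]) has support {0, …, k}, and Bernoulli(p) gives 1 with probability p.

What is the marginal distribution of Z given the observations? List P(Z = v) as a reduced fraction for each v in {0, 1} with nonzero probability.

Enumerate traces; 6 have nonzero weight after conditioning:
  (X=0, W=3, Y=0, Z=1) weight 1/90
  (X=0, W=3, Y=1, Z=1) weight 1/360
  (X=0, W=3, Y=2, Z=1) weight 1/90
  (X=1, W=4, Y=0, Z=0) weight 1/30
  (X=1, W=4, Y=1, Z=0) weight 1/30
  (X=1, W=4, Y=2, Z=0) weight 1/30
Group by Z:
  weight(Z=0) = 1/10
  weight(Z=1) = 1/40
Total weight = 1/10 + 1/40 = 1/8
P(Z=0 | obs) = 1/10 / 1/8 = 4/5
P(Z=1 | obs) = 1/40 / 1/8 = 1/5

P(Z=0) = 4/5, P(Z=1) = 1/5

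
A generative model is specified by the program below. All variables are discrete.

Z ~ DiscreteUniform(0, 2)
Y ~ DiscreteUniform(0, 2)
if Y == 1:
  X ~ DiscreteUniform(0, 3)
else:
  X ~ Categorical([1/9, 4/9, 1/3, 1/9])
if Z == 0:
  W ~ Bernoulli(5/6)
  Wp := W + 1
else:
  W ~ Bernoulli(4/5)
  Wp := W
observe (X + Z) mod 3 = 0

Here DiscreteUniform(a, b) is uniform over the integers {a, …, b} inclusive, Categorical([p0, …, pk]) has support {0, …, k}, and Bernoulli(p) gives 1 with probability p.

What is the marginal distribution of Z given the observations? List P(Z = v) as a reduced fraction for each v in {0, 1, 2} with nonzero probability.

Enumerate traces; 24 have nonzero weight after conditioning:
  (Z=0, Y=0, X=0, W=0) weight 1/486
  (Z=0, Y=0, X=0, W=1) weight 5/486
  (Z=0, Y=0, X=3, W=0) weight 1/486
  (Z=0, Y=0, X=3, W=1) weight 5/486
  (Z=0, Y=1, X=0, W=0) weight 1/216
  (Z=0, Y=1, X=0, W=1) weight 5/216
  (Z=0, Y=1, X=3, W=0) weight 1/216
  (Z=0, Y=1, X=3, W=1) weight 5/216
  (Z=1, Y=0, X=2, W=0) weight 1/135
  (Z=2, Y=0, X=1, W=0) weight 4/405
  … 14 more
Group by Z:
  weight(Z=0) = 17/162
  weight(Z=1) = 11/108
  weight(Z=2) = 41/324
Total weight = 17/162 + 11/108 + 41/324 = 1/3
P(Z=0 | obs) = 17/162 / 1/3 = 17/54
P(Z=1 | obs) = 11/108 / 1/3 = 11/36
P(Z=2 | obs) = 41/324 / 1/3 = 41/108

P(Z=0) = 17/54, P(Z=1) = 11/36, P(Z=2) = 41/108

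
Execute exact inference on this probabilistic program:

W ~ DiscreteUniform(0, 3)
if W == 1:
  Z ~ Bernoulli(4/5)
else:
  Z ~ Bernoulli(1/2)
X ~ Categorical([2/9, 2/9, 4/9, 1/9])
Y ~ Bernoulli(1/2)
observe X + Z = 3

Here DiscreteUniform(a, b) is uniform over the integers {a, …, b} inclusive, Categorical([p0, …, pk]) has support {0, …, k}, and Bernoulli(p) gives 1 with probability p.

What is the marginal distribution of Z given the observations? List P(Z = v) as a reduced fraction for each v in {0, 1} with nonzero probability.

P(Z=0) = 17/109, P(Z=1) = 92/109

Enumerate traces; 16 have nonzero weight after conditioning:
  (W=0, Z=0, X=3, Y=0) weight 1/144
  (W=0, Z=0, X=3, Y=1) weight 1/144
  (W=0, Z=1, X=2, Y=0) weight 1/36
  (W=0, Z=1, X=2, Y=1) weight 1/36
  (W=1, Z=0, X=3, Y=0) weight 1/360
  (W=1, Z=0, X=3, Y=1) weight 1/360
  (W=1, Z=1, X=2, Y=0) weight 2/45
  (W=1, Z=1, X=2, Y=1) weight 2/45
  … 8 more
Group by Z:
  weight(Z=0) = 17/360
  weight(Z=1) = 23/90
Total weight = 17/360 + 23/90 = 109/360
P(Z=0 | obs) = 17/360 / 109/360 = 17/109
P(Z=1 | obs) = 23/90 / 109/360 = 92/109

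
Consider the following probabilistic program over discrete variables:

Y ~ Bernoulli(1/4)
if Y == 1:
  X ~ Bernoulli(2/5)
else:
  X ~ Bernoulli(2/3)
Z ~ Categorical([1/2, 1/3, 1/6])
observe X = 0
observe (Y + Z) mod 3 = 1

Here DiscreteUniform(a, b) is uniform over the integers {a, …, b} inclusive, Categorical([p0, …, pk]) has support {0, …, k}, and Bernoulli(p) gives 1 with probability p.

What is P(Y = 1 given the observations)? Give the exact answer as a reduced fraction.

Enumerate traces; 2 have nonzero weight after conditioning:
  (Y=0, X=0, Z=1) weight 1/12
  (Y=1, X=0, Z=0) weight 3/40
Group by Y:
  weight(Y=0) = 1/12
  weight(Y=1) = 3/40
Total weight = 1/12 + 3/40 = 19/120
P(Y=0 | obs) = 1/12 / 19/120 = 10/19
P(Y=1 | obs) = 3/40 / 19/120 = 9/19

P(Y = 1 | obs) = 9/19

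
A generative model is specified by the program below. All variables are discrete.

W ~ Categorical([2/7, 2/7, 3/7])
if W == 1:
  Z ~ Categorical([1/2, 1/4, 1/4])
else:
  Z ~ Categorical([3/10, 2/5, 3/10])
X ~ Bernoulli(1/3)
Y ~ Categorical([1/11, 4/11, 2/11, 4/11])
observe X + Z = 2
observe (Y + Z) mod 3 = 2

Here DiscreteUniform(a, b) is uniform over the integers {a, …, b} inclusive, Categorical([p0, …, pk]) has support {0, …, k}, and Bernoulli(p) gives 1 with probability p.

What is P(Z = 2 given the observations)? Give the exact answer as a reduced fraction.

Enumerate traces; 9 have nonzero weight after conditioning:
  (W=0, Z=1, X=1, Y=1) weight 16/1155
  (W=0, Z=2, X=0, Y=0) weight 2/385
  (W=0, Z=2, X=0, Y=3) weight 8/385
  (W=1, Z=1, X=1, Y=1) weight 2/231
  (W=1, Z=2, X=0, Y=0) weight 1/231
  (W=1, Z=2, X=0, Y=3) weight 4/231
  (W=2, Z=1, X=1, Y=1) weight 8/385
  (W=2, Z=2, X=0, Y=0) weight 3/385
  … 1 more
Group by Z:
  weight(Z=1) = 10/231
  weight(Z=2) = 20/231
Total weight = 10/231 + 20/231 = 10/77
P(Z=1 | obs) = 10/231 / 10/77 = 1/3
P(Z=2 | obs) = 20/231 / 10/77 = 2/3

P(Z = 2 | obs) = 2/3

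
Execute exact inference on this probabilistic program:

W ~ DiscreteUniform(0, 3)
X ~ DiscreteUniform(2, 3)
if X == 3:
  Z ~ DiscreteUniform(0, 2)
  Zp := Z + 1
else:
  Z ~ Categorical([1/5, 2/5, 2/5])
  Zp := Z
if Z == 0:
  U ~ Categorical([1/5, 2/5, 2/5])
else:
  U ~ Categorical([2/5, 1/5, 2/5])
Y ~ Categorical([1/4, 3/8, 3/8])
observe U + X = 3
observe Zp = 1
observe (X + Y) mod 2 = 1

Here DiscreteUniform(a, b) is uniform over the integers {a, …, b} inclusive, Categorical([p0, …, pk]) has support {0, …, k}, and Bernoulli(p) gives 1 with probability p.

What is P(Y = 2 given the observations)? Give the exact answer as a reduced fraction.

Enumerate traces; 12 have nonzero weight after conditioning:
  (W=0, X=2, Z=1, U=1, Y=1) weight 3/800
  (W=0, X=3, Z=0, U=0, Y=0) weight 1/480
  (W=0, X=3, Z=0, U=0, Y=2) weight 1/320
  (W=1, X=2, Z=1, U=1, Y=1) weight 3/800
  (W=1, X=3, Z=0, U=0, Y=0) weight 1/480
  (W=1, X=3, Z=0, U=0, Y=2) weight 1/320
  (W=2, X=2, Z=1, U=1, Y=1) weight 3/800
  (W=2, X=3, Z=0, U=0, Y=0) weight 1/480
  … 4 more
Group by Y:
  weight(Y=0) = 1/120
  weight(Y=1) = 3/200
  weight(Y=2) = 1/80
Total weight = 1/120 + 3/200 + 1/80 = 43/1200
P(Y=0 | obs) = 1/120 / 43/1200 = 10/43
P(Y=1 | obs) = 3/200 / 43/1200 = 18/43
P(Y=2 | obs) = 1/80 / 43/1200 = 15/43

P(Y = 2 | obs) = 15/43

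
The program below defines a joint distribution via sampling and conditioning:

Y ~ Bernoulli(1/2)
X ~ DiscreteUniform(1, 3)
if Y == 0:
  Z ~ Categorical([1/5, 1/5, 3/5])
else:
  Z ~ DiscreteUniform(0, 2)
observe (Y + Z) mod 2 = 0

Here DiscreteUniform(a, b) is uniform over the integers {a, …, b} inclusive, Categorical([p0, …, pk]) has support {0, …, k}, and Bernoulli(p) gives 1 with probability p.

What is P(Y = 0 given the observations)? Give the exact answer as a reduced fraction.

P(Y = 0 | obs) = 12/17

Enumerate traces; 9 have nonzero weight after conditioning:
  (Y=0, X=1, Z=0) weight 1/30
  (Y=0, X=1, Z=2) weight 1/10
  (Y=0, X=2, Z=0) weight 1/30
  (Y=0, X=2, Z=2) weight 1/10
  (Y=0, X=3, Z=0) weight 1/30
  (Y=0, X=3, Z=2) weight 1/10
  (Y=1, X=1, Z=1) weight 1/18
  (Y=1, X=2, Z=1) weight 1/18
  … 1 more
Group by Y:
  weight(Y=0) = 2/5
  weight(Y=1) = 1/6
Total weight = 2/5 + 1/6 = 17/30
P(Y=0 | obs) = 2/5 / 17/30 = 12/17
P(Y=1 | obs) = 1/6 / 17/30 = 5/17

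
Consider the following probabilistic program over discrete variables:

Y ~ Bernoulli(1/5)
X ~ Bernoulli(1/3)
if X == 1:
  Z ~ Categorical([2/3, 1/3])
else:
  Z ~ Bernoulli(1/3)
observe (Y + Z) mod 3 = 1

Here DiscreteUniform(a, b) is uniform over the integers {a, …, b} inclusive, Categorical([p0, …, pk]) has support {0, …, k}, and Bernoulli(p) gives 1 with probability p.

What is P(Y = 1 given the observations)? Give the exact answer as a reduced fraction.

Enumerate traces; 4 have nonzero weight after conditioning:
  (Y=0, X=0, Z=1) weight 8/45
  (Y=0, X=1, Z=1) weight 4/45
  (Y=1, X=0, Z=0) weight 4/45
  (Y=1, X=1, Z=0) weight 2/45
Group by Y:
  weight(Y=0) = 4/15
  weight(Y=1) = 2/15
Total weight = 4/15 + 2/15 = 2/5
P(Y=0 | obs) = 4/15 / 2/5 = 2/3
P(Y=1 | obs) = 2/15 / 2/5 = 1/3

P(Y = 1 | obs) = 1/3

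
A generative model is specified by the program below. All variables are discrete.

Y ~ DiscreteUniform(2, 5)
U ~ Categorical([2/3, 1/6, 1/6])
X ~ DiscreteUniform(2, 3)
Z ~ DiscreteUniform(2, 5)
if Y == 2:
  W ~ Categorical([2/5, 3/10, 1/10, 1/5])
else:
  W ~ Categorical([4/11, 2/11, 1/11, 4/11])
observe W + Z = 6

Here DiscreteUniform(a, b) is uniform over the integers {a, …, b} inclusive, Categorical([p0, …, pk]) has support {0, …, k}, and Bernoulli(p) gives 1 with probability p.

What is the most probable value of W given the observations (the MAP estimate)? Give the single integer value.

Enumerate traces; 72 have nonzero weight after conditioning:
  (Y=2, U=0, X=2, Z=3, W=3) weight 1/240
  (Y=2, U=0, X=2, Z=4, W=2) weight 1/480
  (Y=2, U=0, X=2, Z=5, W=1) weight 1/160
  (Y=2, U=0, X=3, Z=3, W=3) weight 1/240
  (Y=2, U=0, X=3, Z=4, W=2) weight 1/480
  (Y=2, U=0, X=3, Z=5, W=1) weight 1/160
  (Y=2, U=1, X=2, Z=3, W=3) weight 1/960
  (Y=2, U=1, X=2, Z=4, W=2) weight 1/1920
  … 64 more
Group by W:
  weight(W=1) = 93/1760
  weight(W=2) = 41/1760
  weight(W=3) = 71/880
Total weight = 93/1760 + 41/1760 + 71/880 = 69/440
P(W=1 | obs) = 93/1760 / 69/440 = 31/92
P(W=2 | obs) = 41/1760 / 69/440 = 41/276
P(W=3 | obs) = 71/880 / 69/440 = 71/138
argmax = 3

argmax_v P(W = v | obs) = 3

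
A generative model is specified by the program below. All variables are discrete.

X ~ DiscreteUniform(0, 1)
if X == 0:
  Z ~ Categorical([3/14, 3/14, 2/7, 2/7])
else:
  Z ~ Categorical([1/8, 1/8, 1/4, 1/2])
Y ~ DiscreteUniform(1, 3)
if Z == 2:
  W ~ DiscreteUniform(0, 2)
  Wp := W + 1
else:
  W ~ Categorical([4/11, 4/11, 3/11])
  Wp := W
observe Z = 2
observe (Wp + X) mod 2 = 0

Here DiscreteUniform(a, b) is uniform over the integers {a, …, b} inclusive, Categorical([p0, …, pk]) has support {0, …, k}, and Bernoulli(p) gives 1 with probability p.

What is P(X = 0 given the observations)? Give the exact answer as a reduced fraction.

Enumerate traces; 9 have nonzero weight after conditioning:
  (X=0, Z=2, Y=1, W=1) weight 1/63
  (X=0, Z=2, Y=2, W=1) weight 1/63
  (X=0, Z=2, Y=3, W=1) weight 1/63
  (X=1, Z=2, Y=1, W=0) weight 1/72
  (X=1, Z=2, Y=1, W=2) weight 1/72
  (X=1, Z=2, Y=2, W=0) weight 1/72
  (X=1, Z=2, Y=2, W=2) weight 1/72
  (X=1, Z=2, Y=3, W=0) weight 1/72
  … 1 more
Group by X:
  weight(X=0) = 1/21
  weight(X=1) = 1/12
Total weight = 1/21 + 1/12 = 11/84
P(X=0 | obs) = 1/21 / 11/84 = 4/11
P(X=1 | obs) = 1/12 / 11/84 = 7/11

P(X = 0 | obs) = 4/11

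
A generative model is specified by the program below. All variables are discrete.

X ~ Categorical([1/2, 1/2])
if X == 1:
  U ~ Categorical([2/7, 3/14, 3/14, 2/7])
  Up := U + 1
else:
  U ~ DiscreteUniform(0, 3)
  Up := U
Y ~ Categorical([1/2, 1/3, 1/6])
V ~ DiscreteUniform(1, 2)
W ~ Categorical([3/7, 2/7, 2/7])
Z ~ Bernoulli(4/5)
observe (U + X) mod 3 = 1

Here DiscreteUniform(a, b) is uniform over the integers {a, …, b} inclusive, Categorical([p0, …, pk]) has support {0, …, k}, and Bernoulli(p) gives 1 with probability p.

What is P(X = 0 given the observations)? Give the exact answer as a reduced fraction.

P(X = 0 | obs) = 7/23

Enumerate traces; 108 have nonzero weight after conditioning:
  (X=0, U=1, Y=0, V=1, W=0, Z=0) weight 3/1120
  (X=0, U=1, Y=0, V=1, W=0, Z=1) weight 3/280
  (X=0, U=1, Y=0, V=1, W=1, Z=0) weight 1/560
  (X=0, U=1, Y=0, V=1, W=1, Z=1) weight 1/140
  (X=0, U=1, Y=0, V=1, W=2, Z=0) weight 1/560
  (X=0, U=1, Y=0, V=1, W=2, Z=1) weight 1/140
  (X=0, U=1, Y=0, V=2, W=0, Z=0) weight 3/1120
  (X=0, U=1, Y=0, V=2, W=0, Z=1) weight 3/280
  (X=1, U=0, Y=0, V=1, W=0, Z=0) weight 3/980
  … 99 more
Group by X:
  weight(X=0) = 1/8
  weight(X=1) = 2/7
Total weight = 1/8 + 2/7 = 23/56
P(X=0 | obs) = 1/8 / 23/56 = 7/23
P(X=1 | obs) = 2/7 / 23/56 = 16/23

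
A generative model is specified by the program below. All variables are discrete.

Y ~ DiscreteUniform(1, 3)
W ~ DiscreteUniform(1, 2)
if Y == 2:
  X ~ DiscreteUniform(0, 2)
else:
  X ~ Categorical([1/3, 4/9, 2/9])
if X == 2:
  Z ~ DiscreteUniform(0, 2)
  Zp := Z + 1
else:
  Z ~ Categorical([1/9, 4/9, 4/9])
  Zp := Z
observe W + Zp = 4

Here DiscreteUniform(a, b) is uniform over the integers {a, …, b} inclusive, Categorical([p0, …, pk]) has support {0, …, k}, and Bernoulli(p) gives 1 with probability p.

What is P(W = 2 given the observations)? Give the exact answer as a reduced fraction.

Enumerate traces; 12 have nonzero weight after conditioning:
  (Y=1, W=1, X=2, Z=2) weight 1/81
  (Y=1, W=2, X=0, Z=2) weight 2/81
  (Y=1, W=2, X=1, Z=2) weight 8/243
  (Y=1, W=2, X=2, Z=1) weight 1/81
  (Y=2, W=1, X=2, Z=2) weight 1/54
  (Y=2, W=2, X=0, Z=2) weight 2/81
  (Y=2, W=2, X=1, Z=2) weight 2/81
  (Y=2, W=2, X=2, Z=1) weight 1/54
  … 4 more
Group by W:
  weight(W=1) = 7/162
  weight(W=2) = 101/486
Total weight = 7/162 + 101/486 = 61/243
P(W=1 | obs) = 7/162 / 61/243 = 21/122
P(W=2 | obs) = 101/486 / 61/243 = 101/122

P(W = 2 | obs) = 101/122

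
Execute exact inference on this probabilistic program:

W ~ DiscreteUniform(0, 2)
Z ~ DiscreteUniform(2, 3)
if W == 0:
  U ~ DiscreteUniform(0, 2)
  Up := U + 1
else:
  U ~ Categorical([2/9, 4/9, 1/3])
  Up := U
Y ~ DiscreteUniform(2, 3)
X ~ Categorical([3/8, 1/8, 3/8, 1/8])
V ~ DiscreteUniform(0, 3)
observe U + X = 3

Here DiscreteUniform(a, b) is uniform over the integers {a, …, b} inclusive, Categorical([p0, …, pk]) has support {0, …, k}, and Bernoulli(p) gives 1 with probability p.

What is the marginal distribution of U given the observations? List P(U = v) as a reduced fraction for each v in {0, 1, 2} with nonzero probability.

P(U=0) = 1/7, P(U=1) = 33/49, P(U=2) = 9/49

Enumerate traces; 144 have nonzero weight after conditioning:
  (W=0, Z=2, U=0, Y=2, X=3, V=0) weight 1/1152
  (W=0, Z=2, U=0, Y=2, X=3, V=1) weight 1/1152
  (W=0, Z=2, U=0, Y=2, X=3, V=2) weight 1/1152
  (W=0, Z=2, U=0, Y=2, X=3, V=3) weight 1/1152
  (W=0, Z=2, U=0, Y=3, X=3, V=0) weight 1/1152
  (W=0, Z=2, U=0, Y=3, X=3, V=1) weight 1/1152
  (W=0, Z=2, U=0, Y=3, X=3, V=2) weight 1/1152
  (W=0, Z=2, U=0, Y=3, X=3, V=3) weight 1/1152
  (W=0, Z=2, U=1, Y=2, X=2, V=0) weight 1/384
  (W=0, Z=2, U=2, Y=2, X=1, V=0) weight 1/1152
  … 134 more
Group by U:
  weight(U=0) = 7/216
  weight(U=1) = 11/72
  weight(U=2) = 1/24
Total weight = 7/216 + 11/72 + 1/24 = 49/216
P(U=0 | obs) = 7/216 / 49/216 = 1/7
P(U=1 | obs) = 11/72 / 49/216 = 33/49
P(U=2 | obs) = 1/24 / 49/216 = 9/49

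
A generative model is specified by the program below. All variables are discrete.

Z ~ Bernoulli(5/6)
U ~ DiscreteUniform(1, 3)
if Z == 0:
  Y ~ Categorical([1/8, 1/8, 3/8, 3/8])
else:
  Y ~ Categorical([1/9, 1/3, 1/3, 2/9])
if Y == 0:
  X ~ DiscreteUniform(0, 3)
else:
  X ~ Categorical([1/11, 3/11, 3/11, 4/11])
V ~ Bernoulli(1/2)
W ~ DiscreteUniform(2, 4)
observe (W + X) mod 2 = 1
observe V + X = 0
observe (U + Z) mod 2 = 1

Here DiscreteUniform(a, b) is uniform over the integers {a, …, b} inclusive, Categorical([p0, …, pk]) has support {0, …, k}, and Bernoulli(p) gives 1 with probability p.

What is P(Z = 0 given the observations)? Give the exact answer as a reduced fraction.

P(Z = 0 | obs) = 351/1211

Enumerate traces; 12 have nonzero weight after conditioning:
  (Z=0, U=1, Y=0, X=0, V=0, W=3) weight 1/3456
  (Z=0, U=1, Y=1, X=0, V=0, W=3) weight 1/9504
  (Z=0, U=1, Y=2, X=0, V=0, W=3) weight 1/3168
  (Z=0, U=1, Y=3, X=0, V=0, W=3) weight 1/3168
  (Z=0, U=3, Y=0, X=0, V=0, W=3) weight 1/3456
  (Z=0, U=3, Y=1, X=0, V=0, W=3) weight 1/9504
  (Z=0, U=3, Y=2, X=0, V=0, W=3) weight 1/3168
  (Z=0, U=3, Y=3, X=0, V=0, W=3) weight 1/3168
  (Z=1, U=2, Y=0, X=0, V=0, W=3) weight 5/3888
  … 3 more
Group by Z:
  weight(Z=0) = 13/6336
  weight(Z=1) = 215/42768
Total weight = 13/6336 + 215/42768 = 1211/171072
P(Z=0 | obs) = 13/6336 / 1211/171072 = 351/1211
P(Z=1 | obs) = 215/42768 / 1211/171072 = 860/1211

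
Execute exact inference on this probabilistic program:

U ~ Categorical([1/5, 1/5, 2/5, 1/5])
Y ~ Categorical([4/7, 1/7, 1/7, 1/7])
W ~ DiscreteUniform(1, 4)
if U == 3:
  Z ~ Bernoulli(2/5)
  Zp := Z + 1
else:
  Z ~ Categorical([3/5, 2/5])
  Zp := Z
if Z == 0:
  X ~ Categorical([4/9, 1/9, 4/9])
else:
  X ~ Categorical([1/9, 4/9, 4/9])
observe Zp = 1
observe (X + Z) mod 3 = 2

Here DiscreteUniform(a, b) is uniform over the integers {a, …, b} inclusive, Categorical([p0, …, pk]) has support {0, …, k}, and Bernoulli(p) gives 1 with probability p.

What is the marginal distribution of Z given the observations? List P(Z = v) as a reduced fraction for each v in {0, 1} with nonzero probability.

Enumerate traces; 64 have nonzero weight after conditioning:
  (U=0, Y=0, W=1, Z=1, X=1) weight 8/1575
  (U=0, Y=0, W=2, Z=1, X=1) weight 8/1575
  (U=0, Y=0, W=3, Z=1, X=1) weight 8/1575
  (U=0, Y=0, W=4, Z=1, X=1) weight 8/1575
  (U=0, Y=1, W=1, Z=1, X=1) weight 2/1575
  (U=0, Y=1, W=2, Z=1, X=1) weight 2/1575
  (U=0, Y=1, W=3, Z=1, X=1) weight 2/1575
  (U=0, Y=1, W=4, Z=1, X=1) weight 2/1575
  (U=3, Y=0, W=1, Z=0, X=2) weight 4/525
  … 55 more
Group by Z:
  weight(Z=0) = 4/75
  weight(Z=1) = 32/225
Total weight = 4/75 + 32/225 = 44/225
P(Z=0 | obs) = 4/75 / 44/225 = 3/11
P(Z=1 | obs) = 32/225 / 44/225 = 8/11

P(Z=0) = 3/11, P(Z=1) = 8/11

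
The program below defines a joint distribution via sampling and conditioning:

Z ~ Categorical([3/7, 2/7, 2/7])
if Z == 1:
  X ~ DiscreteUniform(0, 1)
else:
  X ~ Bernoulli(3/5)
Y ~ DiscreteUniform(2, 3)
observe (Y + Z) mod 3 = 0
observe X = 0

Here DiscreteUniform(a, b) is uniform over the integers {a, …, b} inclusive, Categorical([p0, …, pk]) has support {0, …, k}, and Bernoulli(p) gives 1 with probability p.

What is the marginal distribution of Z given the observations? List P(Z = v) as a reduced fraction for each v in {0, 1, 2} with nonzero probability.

Enumerate traces; 2 have nonzero weight after conditioning:
  (Z=0, X=0, Y=3) weight 3/35
  (Z=1, X=0, Y=2) weight 1/14
Group by Z:
  weight(Z=0) = 3/35
  weight(Z=1) = 1/14
Total weight = 3/35 + 1/14 = 11/70
P(Z=0 | obs) = 3/35 / 11/70 = 6/11
P(Z=1 | obs) = 1/14 / 11/70 = 5/11

P(Z=0) = 6/11, P(Z=1) = 5/11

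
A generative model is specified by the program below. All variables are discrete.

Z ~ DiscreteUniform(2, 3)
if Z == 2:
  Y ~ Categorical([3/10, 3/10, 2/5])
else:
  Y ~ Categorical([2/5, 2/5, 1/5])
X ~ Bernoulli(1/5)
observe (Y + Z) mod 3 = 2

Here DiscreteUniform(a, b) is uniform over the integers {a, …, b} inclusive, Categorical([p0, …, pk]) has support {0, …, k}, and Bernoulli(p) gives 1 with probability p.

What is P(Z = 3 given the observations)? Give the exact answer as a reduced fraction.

P(Z = 3 | obs) = 2/5

Enumerate traces; 4 have nonzero weight after conditioning:
  (Z=2, Y=0, X=0) weight 3/25
  (Z=2, Y=0, X=1) weight 3/100
  (Z=3, Y=2, X=0) weight 2/25
  (Z=3, Y=2, X=1) weight 1/50
Group by Z:
  weight(Z=2) = 3/20
  weight(Z=3) = 1/10
Total weight = 3/20 + 1/10 = 1/4
P(Z=2 | obs) = 3/20 / 1/4 = 3/5
P(Z=3 | obs) = 1/10 / 1/4 = 2/5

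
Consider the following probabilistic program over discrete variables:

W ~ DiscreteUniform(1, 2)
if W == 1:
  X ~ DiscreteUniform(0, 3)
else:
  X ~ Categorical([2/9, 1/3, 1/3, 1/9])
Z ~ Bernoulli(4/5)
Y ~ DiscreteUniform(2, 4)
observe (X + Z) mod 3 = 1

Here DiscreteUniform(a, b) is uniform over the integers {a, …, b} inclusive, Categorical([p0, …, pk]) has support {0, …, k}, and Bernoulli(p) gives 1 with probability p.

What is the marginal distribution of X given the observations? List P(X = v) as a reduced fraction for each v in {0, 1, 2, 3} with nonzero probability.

Enumerate traces; 18 have nonzero weight after conditioning:
  (W=1, X=0, Z=1, Y=2) weight 1/30
  (W=1, X=0, Z=1, Y=3) weight 1/30
  (W=1, X=0, Z=1, Y=4) weight 1/30
  (W=1, X=1, Z=0, Y=2) weight 1/120
  (W=1, X=1, Z=0, Y=3) weight 1/120
  (W=1, X=1, Z=0, Y=4) weight 1/120
  (W=1, X=3, Z=1, Y=2) weight 1/30
  (W=1, X=3, Z=1, Y=3) weight 1/30
  … 10 more
Group by X:
  weight(X=0) = 17/90
  weight(X=1) = 7/120
  weight(X=3) = 13/90
Total weight = 17/90 + 7/120 + 13/90 = 47/120
P(X=0 | obs) = 17/90 / 47/120 = 68/141
P(X=1 | obs) = 7/120 / 47/120 = 7/47
P(X=3 | obs) = 13/90 / 47/120 = 52/141

P(X=0) = 68/141, P(X=1) = 7/47, P(X=3) = 52/141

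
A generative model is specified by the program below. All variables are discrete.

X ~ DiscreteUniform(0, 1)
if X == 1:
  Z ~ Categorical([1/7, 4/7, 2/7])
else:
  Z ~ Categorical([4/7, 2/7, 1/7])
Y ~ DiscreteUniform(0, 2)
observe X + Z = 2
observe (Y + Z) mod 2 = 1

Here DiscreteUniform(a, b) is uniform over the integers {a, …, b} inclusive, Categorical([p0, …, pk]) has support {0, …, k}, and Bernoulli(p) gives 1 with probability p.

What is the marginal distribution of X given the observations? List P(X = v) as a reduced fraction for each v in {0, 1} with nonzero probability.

P(X=0) = 1/9, P(X=1) = 8/9

Enumerate traces; 3 have nonzero weight after conditioning:
  (X=0, Z=2, Y=1) weight 1/42
  (X=1, Z=1, Y=0) weight 2/21
  (X=1, Z=1, Y=2) weight 2/21
Group by X:
  weight(X=0) = 1/42
  weight(X=1) = 4/21
Total weight = 1/42 + 4/21 = 3/14
P(X=0 | obs) = 1/42 / 3/14 = 1/9
P(X=1 | obs) = 4/21 / 3/14 = 8/9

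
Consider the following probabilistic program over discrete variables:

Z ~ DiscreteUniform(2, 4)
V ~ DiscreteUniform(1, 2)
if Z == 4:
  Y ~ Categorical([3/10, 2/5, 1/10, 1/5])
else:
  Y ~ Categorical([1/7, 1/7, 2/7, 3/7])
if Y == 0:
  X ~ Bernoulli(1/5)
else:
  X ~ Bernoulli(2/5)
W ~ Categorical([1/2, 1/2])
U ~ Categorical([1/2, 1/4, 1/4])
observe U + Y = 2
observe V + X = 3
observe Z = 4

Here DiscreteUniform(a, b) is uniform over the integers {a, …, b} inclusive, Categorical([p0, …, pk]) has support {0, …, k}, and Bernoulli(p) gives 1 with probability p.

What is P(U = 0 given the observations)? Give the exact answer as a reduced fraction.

Enumerate traces; 6 have nonzero weight after conditioning:
  (Z=4, V=2, Y=0, X=1, W=0, U=2) weight 1/800
  (Z=4, V=2, Y=0, X=1, W=1, U=2) weight 1/800
  (Z=4, V=2, Y=1, X=1, W=0, U=1) weight 1/300
  (Z=4, V=2, Y=1, X=1, W=1, U=1) weight 1/300
  (Z=4, V=2, Y=2, X=1, W=0, U=0) weight 1/600
  (Z=4, V=2, Y=2, X=1, W=1, U=0) weight 1/600
Group by U:
  weight(U=0) = 1/300
  weight(U=1) = 1/150
  weight(U=2) = 1/400
Total weight = 1/300 + 1/150 + 1/400 = 1/80
P(U=0 | obs) = 1/300 / 1/80 = 4/15
P(U=1 | obs) = 1/150 / 1/80 = 8/15
P(U=2 | obs) = 1/400 / 1/80 = 1/5

P(U = 0 | obs) = 4/15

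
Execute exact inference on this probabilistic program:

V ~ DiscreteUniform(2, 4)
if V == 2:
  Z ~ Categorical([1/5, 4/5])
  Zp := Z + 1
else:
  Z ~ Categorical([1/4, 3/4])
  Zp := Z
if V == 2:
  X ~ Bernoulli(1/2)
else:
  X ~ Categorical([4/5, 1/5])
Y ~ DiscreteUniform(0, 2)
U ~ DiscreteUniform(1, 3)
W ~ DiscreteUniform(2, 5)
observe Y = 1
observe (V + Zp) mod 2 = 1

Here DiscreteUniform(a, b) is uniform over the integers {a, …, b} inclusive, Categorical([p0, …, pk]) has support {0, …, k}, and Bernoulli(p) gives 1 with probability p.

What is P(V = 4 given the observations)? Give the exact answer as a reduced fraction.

P(V = 4 | obs) = 5/8

Enumerate traces; 72 have nonzero weight after conditioning:
  (V=2, Z=0, X=0, Y=1, U=1, W=2) weight 1/1080
  (V=2, Z=0, X=0, Y=1, U=1, W=3) weight 1/1080
  (V=2, Z=0, X=0, Y=1, U=1, W=4) weight 1/1080
  (V=2, Z=0, X=0, Y=1, U=1, W=5) weight 1/1080
  (V=2, Z=0, X=0, Y=1, U=2, W=2) weight 1/1080
  (V=2, Z=0, X=0, Y=1, U=2, W=3) weight 1/1080
  (V=2, Z=0, X=0, Y=1, U=2, W=4) weight 1/1080
  (V=2, Z=0, X=0, Y=1, U=2, W=5) weight 1/1080
  (V=3, Z=0, X=0, Y=1, U=1, W=2) weight 1/540
  (V=4, Z=1, X=0, Y=1, U=1, W=2) weight 1/180
  … 62 more
Group by V:
  weight(V=2) = 1/45
  weight(V=3) = 1/36
  weight(V=4) = 1/12
Total weight = 1/45 + 1/36 + 1/12 = 2/15
P(V=2 | obs) = 1/45 / 2/15 = 1/6
P(V=3 | obs) = 1/36 / 2/15 = 5/24
P(V=4 | obs) = 1/12 / 2/15 = 5/8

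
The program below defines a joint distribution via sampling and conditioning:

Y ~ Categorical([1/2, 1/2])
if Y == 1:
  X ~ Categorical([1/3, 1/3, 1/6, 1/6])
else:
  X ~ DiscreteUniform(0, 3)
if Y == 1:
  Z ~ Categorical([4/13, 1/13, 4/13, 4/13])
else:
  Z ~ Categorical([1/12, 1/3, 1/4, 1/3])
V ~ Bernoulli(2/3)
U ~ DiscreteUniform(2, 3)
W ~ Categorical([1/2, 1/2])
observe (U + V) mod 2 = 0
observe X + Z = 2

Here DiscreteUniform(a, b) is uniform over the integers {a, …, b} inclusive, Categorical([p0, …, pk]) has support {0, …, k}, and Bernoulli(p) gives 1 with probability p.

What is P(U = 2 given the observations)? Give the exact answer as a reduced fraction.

Enumerate traces; 24 have nonzero weight after conditioning:
  (Y=0, X=0, Z=2, V=0, U=2, W=0) weight 1/384
  (Y=0, X=0, Z=2, V=0, U=2, W=1) weight 1/384
  (Y=0, X=0, Z=2, V=1, U=3, W=0) weight 1/192
  (Y=0, X=0, Z=2, V=1, U=3, W=1) weight 1/192
  (Y=0, X=1, Z=1, V=0, U=2, W=0) weight 1/288
  (Y=0, X=1, Z=1, V=0, U=2, W=1) weight 1/288
  (Y=0, X=1, Z=1, V=1, U=3, W=0) weight 1/144
  (Y=0, X=1, Z=1, V=1, U=3, W=1) weight 1/144
  … 16 more
Group by U:
  weight(U=2) = 3/104
  weight(U=3) = 3/52
Total weight = 3/104 + 3/52 = 9/104
P(U=2 | obs) = 3/104 / 9/104 = 1/3
P(U=3 | obs) = 3/52 / 9/104 = 2/3

P(U = 2 | obs) = 1/3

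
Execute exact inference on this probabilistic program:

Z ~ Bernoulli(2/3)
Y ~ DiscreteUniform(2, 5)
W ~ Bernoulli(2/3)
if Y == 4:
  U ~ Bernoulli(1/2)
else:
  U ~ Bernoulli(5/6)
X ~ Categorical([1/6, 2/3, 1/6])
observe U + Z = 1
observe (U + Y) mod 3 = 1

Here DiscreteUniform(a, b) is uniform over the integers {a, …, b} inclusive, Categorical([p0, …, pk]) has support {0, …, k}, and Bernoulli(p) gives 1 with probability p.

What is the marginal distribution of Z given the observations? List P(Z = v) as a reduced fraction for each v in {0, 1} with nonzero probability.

P(Z=0) = 5/11, P(Z=1) = 6/11

Enumerate traces; 12 have nonzero weight after conditioning:
  (Z=0, Y=3, W=0, U=1, X=0) weight 5/1296
  (Z=0, Y=3, W=0, U=1, X=1) weight 5/324
  (Z=0, Y=3, W=0, U=1, X=2) weight 5/1296
  (Z=0, Y=3, W=1, U=1, X=0) weight 5/648
  (Z=0, Y=3, W=1, U=1, X=1) weight 5/162
  (Z=0, Y=3, W=1, U=1, X=2) weight 5/648
  (Z=1, Y=4, W=0, U=0, X=0) weight 1/216
  (Z=1, Y=4, W=0, U=0, X=1) weight 1/54
  … 4 more
Group by Z:
  weight(Z=0) = 5/72
  weight(Z=1) = 1/12
Total weight = 5/72 + 1/12 = 11/72
P(Z=0 | obs) = 5/72 / 11/72 = 5/11
P(Z=1 | obs) = 1/12 / 11/72 = 6/11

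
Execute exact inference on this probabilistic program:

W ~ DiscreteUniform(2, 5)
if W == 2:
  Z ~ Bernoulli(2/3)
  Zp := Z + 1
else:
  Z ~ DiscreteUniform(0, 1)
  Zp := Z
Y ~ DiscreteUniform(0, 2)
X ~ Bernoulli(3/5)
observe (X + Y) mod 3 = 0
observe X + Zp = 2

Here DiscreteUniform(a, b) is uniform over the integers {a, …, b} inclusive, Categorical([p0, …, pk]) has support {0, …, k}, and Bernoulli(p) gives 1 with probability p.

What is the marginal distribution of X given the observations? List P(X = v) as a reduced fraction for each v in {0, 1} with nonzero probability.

P(X=0) = 8/41, P(X=1) = 33/41

Enumerate traces; 5 have nonzero weight after conditioning:
  (W=2, Z=0, Y=2, X=1) weight 1/60
  (W=2, Z=1, Y=0, X=0) weight 1/45
  (W=3, Z=1, Y=2, X=1) weight 1/40
  (W=4, Z=1, Y=2, X=1) weight 1/40
  (W=5, Z=1, Y=2, X=1) weight 1/40
Group by X:
  weight(X=0) = 1/45
  weight(X=1) = 11/120
Total weight = 1/45 + 11/120 = 41/360
P(X=0 | obs) = 1/45 / 41/360 = 8/41
P(X=1 | obs) = 11/120 / 41/360 = 33/41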